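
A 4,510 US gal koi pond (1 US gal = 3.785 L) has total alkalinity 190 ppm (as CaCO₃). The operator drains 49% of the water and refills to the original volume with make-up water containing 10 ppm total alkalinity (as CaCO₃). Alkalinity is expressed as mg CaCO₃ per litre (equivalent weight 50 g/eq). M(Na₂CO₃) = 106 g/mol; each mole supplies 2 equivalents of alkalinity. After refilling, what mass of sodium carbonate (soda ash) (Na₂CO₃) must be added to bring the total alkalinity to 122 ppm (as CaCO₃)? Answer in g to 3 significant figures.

366 g

Volume: 4,510 US gal × 3.785 L/gal = 17,070 L.
After draining 49% and refilling: 190 × 0.51 + 10 × 0.49 = 101.8 ppm.
Deficit to target: 122 − 101.8 = 20.2 mg/L.
As CaCO₃: 20.2 mg/L × 17,070 L = 344.8 g; ÷ 50 g/eq ÷ 2 = 3.448 mol Na₂CO₃.
Mass: 3.448 × 106 = 365.5 g.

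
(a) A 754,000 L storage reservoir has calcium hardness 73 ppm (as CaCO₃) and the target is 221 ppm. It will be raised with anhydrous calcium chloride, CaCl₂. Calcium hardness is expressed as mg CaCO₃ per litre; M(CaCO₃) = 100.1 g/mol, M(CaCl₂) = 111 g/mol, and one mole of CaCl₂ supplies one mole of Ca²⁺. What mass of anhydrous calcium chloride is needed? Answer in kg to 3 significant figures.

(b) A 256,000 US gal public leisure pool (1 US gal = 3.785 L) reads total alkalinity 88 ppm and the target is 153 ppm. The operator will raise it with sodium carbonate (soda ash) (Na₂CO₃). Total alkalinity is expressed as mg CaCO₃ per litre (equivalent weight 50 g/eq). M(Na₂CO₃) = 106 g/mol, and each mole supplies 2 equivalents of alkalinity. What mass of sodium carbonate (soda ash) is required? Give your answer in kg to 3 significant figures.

(a) 124 kg; (b) 66.8 kg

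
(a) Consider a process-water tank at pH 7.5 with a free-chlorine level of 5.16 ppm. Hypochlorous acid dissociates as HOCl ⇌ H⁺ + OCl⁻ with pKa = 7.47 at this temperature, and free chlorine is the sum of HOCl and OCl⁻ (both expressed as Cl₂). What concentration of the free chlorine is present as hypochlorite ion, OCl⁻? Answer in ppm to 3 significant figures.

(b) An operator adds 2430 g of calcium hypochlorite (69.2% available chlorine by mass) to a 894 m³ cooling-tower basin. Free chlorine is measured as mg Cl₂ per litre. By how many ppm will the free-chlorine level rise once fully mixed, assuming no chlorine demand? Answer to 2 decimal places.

(a) [OCl⁻]/[HOCl] = 10^(pH − pKa) = 10^(7.5 − 7.47) = 10^0.03 = 1.072.
(a) Fraction as HOCl = 1 / (1 + 1.072) = 0.4827.
(a) OCl⁻ = (1 − 0.4827) × 5.16 ppm = 2.669 ppm.

(b) Volume: 894 m³ = 894,000 L.
(b) Available chlorine delivered: 2430 g × 0.692 = 1682 g as Cl₂.
(b) Concentration rise: 1682 g / 894,000 L = 1.881 mg/L = 1.88 ppm.

(a) 2.67 ppm; (b) 1.88 ppm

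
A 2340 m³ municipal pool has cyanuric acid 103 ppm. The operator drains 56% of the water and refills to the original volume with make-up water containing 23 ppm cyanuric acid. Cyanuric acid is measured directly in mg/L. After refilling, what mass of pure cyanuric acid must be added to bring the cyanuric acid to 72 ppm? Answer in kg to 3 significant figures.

32.3 kg

Volume: 2340 m³ = 2,340,000 L.
After draining 56% and refilling: 103 × 0.44 + 23 × 0.56 = 58.2 ppm.
Deficit to target: 72 − 58.2 = 13.8 mg/L.
Mass: 13.8 mg/L × 2,340,000 L = 32,290 g cyanuric acid.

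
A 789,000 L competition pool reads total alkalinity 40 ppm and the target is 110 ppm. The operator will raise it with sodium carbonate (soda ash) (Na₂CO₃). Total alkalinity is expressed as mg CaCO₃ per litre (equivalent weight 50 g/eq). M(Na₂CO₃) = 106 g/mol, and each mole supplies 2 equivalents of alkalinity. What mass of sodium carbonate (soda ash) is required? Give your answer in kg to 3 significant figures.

58.5 kg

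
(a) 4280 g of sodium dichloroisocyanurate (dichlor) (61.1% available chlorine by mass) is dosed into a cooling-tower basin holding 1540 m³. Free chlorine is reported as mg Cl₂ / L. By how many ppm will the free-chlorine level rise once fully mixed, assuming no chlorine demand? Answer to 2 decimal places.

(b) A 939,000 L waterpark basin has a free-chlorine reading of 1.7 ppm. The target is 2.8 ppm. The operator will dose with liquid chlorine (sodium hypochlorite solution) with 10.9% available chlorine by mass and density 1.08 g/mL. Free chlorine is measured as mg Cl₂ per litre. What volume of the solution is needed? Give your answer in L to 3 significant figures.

(a) 1.70 ppm; (b) 8.77 L

(a) Volume: 1540 m³ = 1,540,000 L.
(a) Available chlorine delivered: 4280 g × 0.611 = 2615 g as Cl₂.
(a) Concentration rise: 2615 g / 1,540,000 L = 1.698 mg/L = 1.70 ppm.

(b) Chlorine deficit: 2.8 − 1.7 = 1.1 ppm = 1.1 mg/L as Cl₂.
(b) Cl₂ equivalent needed: 1.1 mg/L × 939,000 L = 1,033,000 mg = 1033 g.
(b) Product at 10.9% available chlorine: 1033 / 0.109 = 9476 g.
(b) Volume at density 1.08 g/mL: 9476 g ÷ 1.08 g/mL = 8774 mL.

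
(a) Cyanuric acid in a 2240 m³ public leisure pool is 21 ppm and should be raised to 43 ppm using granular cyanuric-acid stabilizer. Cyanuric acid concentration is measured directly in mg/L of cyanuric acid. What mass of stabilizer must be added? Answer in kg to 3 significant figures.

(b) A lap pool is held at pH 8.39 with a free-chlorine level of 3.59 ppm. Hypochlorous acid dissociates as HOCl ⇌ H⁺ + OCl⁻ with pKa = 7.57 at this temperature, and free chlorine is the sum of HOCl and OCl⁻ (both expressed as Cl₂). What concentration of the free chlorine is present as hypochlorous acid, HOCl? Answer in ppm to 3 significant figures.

(a) 49.3 kg; (b) 0.472 ppm

(a) Volume: 2240 m³ = 2,240,000 L.
(a) CYA to add: (43 − 21) = 22 mg/L × 2,240,000 L = 49,280 g cyanuric acid.

(b) [OCl⁻]/[HOCl] = 10^(pH − pKa) = 10^(8.39 − 7.57) = 10^0.82 = 6.607.
(b) Fraction as HOCl = 1 / (1 + 6.607) = 0.1315.
(b) HOCl = 0.1315 × 3.59 ppm = 0.4719 ppm.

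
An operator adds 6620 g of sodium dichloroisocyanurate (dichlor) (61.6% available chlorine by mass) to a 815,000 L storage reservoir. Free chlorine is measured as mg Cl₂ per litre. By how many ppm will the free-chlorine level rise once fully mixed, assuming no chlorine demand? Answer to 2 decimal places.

5.00 ppm

Available chlorine delivered: 6620 g × 0.616 = 4078 g as Cl₂.
Concentration rise: 4078 g / 815,000 L = 5.004 mg/L = 5.00 ppm.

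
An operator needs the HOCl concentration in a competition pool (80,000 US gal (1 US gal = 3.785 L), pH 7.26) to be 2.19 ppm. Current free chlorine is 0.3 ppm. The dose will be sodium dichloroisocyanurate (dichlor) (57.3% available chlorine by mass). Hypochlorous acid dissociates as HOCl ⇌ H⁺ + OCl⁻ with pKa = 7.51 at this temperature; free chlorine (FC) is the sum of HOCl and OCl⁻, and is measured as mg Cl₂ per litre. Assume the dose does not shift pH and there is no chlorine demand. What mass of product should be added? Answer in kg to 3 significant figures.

1.65 kg

Volume: 80,000 US gal × 3.785 L/gal = 302,800 L.
[OCl⁻]/[HOCl] = 10^(pH − pKa) = 10^(7.26 − 7.51) = 0.5623; fraction as HOCl = 1/(1 + 0.5623) = 0.6401.
Free chlorine required for 2.19 ppm HOCl: 2.19 / 0.6401 = 3.422 ppm.
FC to add: 3.422 − 0.3 = 3.122 mg/L as Cl₂.
Cl₂ equivalent: 3.122 mg/L × 302,800 L = 945.2 g.
Product at 57.3% available Cl: 945.2 / 0.573 = 1650 g.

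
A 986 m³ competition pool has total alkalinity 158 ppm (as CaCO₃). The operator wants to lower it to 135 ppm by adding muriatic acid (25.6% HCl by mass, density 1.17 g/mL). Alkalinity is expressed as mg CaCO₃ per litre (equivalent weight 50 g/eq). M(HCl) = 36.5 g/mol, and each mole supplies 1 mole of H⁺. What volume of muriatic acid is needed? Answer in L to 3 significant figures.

Volume: 986 m³ = 986,000 L.
Alkalinity to neutralize: (158 − 135) = 23 mg/L as CaCO₃ × 986,000 L = 22,680 g as CaCO₃.
Equivalents of H⁺ required: 22,680 ÷ 50 g/eq = 453.6 eq = 453.6 mol HCl.
Mass of HCl: 453.6 × 36.5 = 16,550 g.
Mass of 25.6% solution: 16,550 / 0.256 = 64,670 g.
Volume: 64,670 g ÷ 1.17 g/mL = 55,270 mL.

55.3 L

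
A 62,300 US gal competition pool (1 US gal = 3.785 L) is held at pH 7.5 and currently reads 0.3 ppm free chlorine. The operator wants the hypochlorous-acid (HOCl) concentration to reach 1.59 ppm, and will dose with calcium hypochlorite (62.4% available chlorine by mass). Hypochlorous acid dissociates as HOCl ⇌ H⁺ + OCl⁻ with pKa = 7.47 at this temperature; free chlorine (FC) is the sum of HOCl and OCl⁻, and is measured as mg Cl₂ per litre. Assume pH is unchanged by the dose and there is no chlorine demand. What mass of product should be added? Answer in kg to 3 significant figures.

Volume: 62,300 US gal × 3.785 L/gal = 235,806 L.
[OCl⁻]/[HOCl] = 10^(pH − pKa) = 10^(7.5 − 7.47) = 1.072; fraction as HOCl = 1/(1 + 1.072) = 0.4827.
Free chlorine required for 1.59 ppm HOCl: 1.59 / 0.4827 = 3.294 ppm.
FC to add: 3.294 − 0.3 = 2.994 mg/L as Cl₂.
Cl₂ equivalent: 2.994 mg/L × 235,806 L = 705.9 g.
Product at 62.4% available Cl: 705.9 / 0.624 = 1131 g.

1.13 kg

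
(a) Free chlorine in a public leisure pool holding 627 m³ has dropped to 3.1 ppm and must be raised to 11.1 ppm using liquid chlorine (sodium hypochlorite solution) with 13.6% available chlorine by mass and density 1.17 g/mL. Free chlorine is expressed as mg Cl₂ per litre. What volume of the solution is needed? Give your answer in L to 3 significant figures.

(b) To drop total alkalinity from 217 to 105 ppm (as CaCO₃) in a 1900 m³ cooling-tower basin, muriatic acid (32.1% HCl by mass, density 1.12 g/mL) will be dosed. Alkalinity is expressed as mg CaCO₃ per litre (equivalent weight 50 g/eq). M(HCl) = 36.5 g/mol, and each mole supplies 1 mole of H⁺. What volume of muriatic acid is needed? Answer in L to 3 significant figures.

(a) 31.5 L; (b) 432 L

(a) Volume: 627 m³ = 627,000 L.
(a) Chlorine deficit: 11.1 − 3.1 = 8 ppm = 8 mg/L as Cl₂.
(a) Cl₂ equivalent needed: 8 mg/L × 627,000 L = 5,016,000 mg = 5016 g.
(a) Product at 13.6% available chlorine: 5016 / 0.136 = 36,880 g.
(a) Volume at density 1.17 g/mL: 36,880 g ÷ 1.17 g/mL = 31,520 mL.

(b) Volume: 1900 m³ = 1,900,000 L.
(b) Alkalinity to neutralize: (217 − 105) = 112 mg/L as CaCO₃ × 1,900,000 L = 212,800 g as CaCO₃.
(b) Equivalents of H⁺ required: 212,800 ÷ 50 g/eq = 4256 eq = 4256 mol HCl.
(b) Mass of HCl: 4256 × 36.5 = 155,300 g.
(b) Mass of 32.1% solution: 155,300 / 0.321 = 483,900 g.
(b) Volume: 483,900 g ÷ 1.12 g/mL = 432,100 mL.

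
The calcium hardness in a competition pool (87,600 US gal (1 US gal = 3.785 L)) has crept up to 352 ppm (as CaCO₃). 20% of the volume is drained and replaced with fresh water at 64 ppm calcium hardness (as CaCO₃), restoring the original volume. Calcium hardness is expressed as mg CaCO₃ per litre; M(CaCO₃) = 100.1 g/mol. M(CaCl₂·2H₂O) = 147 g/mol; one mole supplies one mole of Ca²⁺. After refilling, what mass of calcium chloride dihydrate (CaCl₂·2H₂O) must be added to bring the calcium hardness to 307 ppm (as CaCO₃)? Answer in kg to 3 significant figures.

6.14 kg

Volume: 87,600 US gal × 3.785 L/gal = 331,566 L.
After draining 20% and refilling: 352 × 0.80 + 64 × 0.20 = 294.4 ppm.
Deficit to target: 307 − 294.4 = 12.6 mg/L.
As CaCO₃: 12.6 mg/L × 331,566 L = 4178 g; ÷ 100.1 = 41.74 mol Ca²⁺.
Mass: 41.74 × 147 = 6135 g.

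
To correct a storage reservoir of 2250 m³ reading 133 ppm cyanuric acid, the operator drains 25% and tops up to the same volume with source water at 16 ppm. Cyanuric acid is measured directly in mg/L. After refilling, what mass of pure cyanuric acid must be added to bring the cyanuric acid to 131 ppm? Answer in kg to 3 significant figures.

Volume: 2250 m³ = 2,250,000 L.
After draining 25% and refilling: 133 × 0.75 + 16 × 0.25 = 103.75 ppm.
Deficit to target: 131 − 103.75 = 27.25 mg/L.
Mass: 27.25 mg/L × 2,250,000 L = 61,310 g cyanuric acid.

61.3 kg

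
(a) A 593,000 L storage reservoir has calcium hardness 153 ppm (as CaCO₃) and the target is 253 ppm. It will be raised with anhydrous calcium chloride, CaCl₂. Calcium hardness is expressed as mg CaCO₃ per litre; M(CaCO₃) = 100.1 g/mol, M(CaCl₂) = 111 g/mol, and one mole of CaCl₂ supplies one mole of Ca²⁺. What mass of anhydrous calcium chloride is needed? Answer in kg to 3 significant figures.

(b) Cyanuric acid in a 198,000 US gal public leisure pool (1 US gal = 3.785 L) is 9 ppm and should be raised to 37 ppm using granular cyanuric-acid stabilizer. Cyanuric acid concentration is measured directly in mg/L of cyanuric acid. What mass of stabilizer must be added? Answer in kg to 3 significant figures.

(a) Hardness to add: (253 − 153) = 100 mg/L as CaCO₃ × 593,000 L = 59,300 g as CaCO₃.
(a) Moles of Ca²⁺ (1 mol Ca²⁺ ≡ 1 mol CaCO₃): 59,300 / 100.1 g/mol = 592.4 mol.
(a) Mass of CaCl₂: 592.4 × 111 = 65,760 g.

(b) Volume: 198,000 US gal × 3.785 L/gal = 749,430 L.
(b) CYA to add: (37 − 9) = 28 mg/L × 749,430 L = 20,980 g cyanuric acid.

(a) 65.8 kg; (b) 21.0 kg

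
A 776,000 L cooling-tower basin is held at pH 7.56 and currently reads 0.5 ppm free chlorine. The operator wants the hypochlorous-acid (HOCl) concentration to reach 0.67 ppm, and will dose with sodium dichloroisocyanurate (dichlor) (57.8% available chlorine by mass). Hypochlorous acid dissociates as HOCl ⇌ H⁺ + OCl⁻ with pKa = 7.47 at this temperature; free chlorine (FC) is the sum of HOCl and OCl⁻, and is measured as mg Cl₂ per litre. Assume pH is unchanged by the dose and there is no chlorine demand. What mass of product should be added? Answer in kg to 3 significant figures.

1.33 kg

[OCl⁻]/[HOCl] = 10^(pH − pKa) = 10^(7.56 − 7.47) = 1.23; fraction as HOCl = 1/(1 + 1.23) = 0.4484.
Free chlorine required for 0.67 ppm HOCl: 0.67 / 0.4484 = 1.494 ppm.
FC to add: 1.494 − 0.5 = 0.9943 mg/L as Cl₂.
Cl₂ equivalent: 0.9943 mg/L × 776,000 L = 771.6 g.
Product at 57.8% available Cl: 771.6 / 0.578 = 1335 g.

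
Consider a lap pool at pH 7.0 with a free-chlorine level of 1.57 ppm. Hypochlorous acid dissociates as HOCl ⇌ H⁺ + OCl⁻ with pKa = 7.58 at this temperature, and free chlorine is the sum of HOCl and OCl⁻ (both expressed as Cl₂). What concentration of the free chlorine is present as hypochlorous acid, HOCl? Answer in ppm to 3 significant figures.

1.24 ppm

[OCl⁻]/[HOCl] = 10^(pH − pKa) = 10^(7.0 − 7.58) = 10^-0.58 = 0.263.
Fraction as HOCl = 1 / (1 + 0.263) = 0.7917.
HOCl = 0.7917 × 1.57 ppm = 1.243 ppm.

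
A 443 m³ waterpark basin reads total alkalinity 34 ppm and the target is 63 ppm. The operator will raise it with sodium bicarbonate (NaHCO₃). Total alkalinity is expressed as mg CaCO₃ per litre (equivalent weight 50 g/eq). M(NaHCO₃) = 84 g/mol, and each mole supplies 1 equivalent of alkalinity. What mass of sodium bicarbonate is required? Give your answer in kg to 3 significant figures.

21.6 kg

Volume: 443 m³ = 443,000 L.
Alkalinity to add: (63 − 34) = 29 mg/L as CaCO₃ × 443,000 L = 12,850 g as CaCO₃.
Equivalents: 12,850 g ÷ 50 g/eq = 256.9 eq.
NaHCO₃ supplies 1 eq per mole → 256.9 mol.
Mass: 256.9 mol × 84 g/mol = 21,580 g.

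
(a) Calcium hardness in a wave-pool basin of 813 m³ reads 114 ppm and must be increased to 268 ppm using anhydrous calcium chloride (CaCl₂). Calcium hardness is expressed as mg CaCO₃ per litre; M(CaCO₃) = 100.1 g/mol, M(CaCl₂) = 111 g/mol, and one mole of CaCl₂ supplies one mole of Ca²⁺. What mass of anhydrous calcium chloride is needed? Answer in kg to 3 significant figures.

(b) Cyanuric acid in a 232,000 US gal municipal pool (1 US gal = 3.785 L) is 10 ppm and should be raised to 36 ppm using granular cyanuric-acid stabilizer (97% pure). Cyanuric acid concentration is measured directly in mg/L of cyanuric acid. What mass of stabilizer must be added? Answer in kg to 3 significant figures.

(a) 139 kg; (b) 23.5 kg

(a) Volume: 813 m³ = 813,000 L.
(a) Hardness to add: (268 − 114) = 154 mg/L as CaCO₃ × 813,000 L = 125,200 g as CaCO₃.
(a) Moles of Ca²⁺ (1 mol Ca²⁺ ≡ 1 mol CaCO₃): 125,200 / 100.1 g/mol = 1251 mol.
(a) Mass of CaCl₂: 1251 × 111 = 138,800 g.

(b) Volume: 232,000 US gal × 3.785 L/gal = 878,120 L.
(b) CYA to add: (36 − 10) = 26 mg/L × 878,120 L = 22,830 g cyanuric acid.
(b) At 97% purity: 22,830 / 0.97 = 23,540 g product.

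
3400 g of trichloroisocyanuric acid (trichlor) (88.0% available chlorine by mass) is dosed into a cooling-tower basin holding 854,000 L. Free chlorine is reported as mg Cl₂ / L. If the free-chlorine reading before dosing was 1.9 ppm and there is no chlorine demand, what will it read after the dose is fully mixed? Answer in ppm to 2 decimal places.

5.40 ppm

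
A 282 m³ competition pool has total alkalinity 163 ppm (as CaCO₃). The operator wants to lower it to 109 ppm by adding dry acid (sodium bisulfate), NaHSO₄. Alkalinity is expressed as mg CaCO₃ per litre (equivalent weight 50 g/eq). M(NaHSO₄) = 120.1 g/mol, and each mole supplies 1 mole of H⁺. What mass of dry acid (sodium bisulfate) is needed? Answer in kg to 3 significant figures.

36.6 kg

Volume: 282 m³ = 282,000 L.
Alkalinity to neutralize: (163 − 109) = 54 mg/L as CaCO₃ × 282,000 L = 15,230 g as CaCO₃.
Equivalents of H⁺ required: 15,230 ÷ 50 g/eq = 304.6 eq = 304.6 mol NaHSO₄.
Mass of NaHSO₄: 304.6 × 120.1 = 36,580 g.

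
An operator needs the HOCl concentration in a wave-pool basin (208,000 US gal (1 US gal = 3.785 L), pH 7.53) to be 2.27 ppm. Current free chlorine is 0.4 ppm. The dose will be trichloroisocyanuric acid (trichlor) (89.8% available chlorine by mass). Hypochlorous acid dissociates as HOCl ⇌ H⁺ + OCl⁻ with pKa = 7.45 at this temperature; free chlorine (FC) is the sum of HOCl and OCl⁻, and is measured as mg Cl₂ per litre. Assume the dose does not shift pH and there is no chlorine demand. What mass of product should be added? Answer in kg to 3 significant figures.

4.03 kg

Volume: 208,000 US gal × 3.785 L/gal = 787,280 L.
[OCl⁻]/[HOCl] = 10^(pH − pKa) = 10^(7.53 − 7.45) = 1.202; fraction as HOCl = 1/(1 + 1.202) = 0.4541.
Free chlorine required for 2.27 ppm HOCl: 2.27 / 0.4541 = 4.999 ppm.
FC to add: 4.999 − 0.4 = 4.599 mg/L as Cl₂.
Cl₂ equivalent: 4.599 mg/L × 787,280 L = 3621 g.
Product at 89.8% available Cl: 3621 / 0.898 = 4032 g.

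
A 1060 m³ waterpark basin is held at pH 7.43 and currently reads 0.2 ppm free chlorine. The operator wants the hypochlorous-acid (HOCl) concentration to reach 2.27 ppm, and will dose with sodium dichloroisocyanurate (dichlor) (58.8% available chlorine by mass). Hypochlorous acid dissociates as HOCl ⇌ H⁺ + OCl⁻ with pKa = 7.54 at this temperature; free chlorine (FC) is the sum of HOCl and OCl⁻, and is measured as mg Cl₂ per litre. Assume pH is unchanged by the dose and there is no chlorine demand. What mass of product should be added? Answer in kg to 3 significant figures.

Volume: 1060 m³ = 1,060,000 L.
[OCl⁻]/[HOCl] = 10^(pH − pKa) = 10^(7.43 − 7.54) = 0.7762; fraction as HOCl = 1/(1 + 0.7762) = 0.563.
Free chlorine required for 2.27 ppm HOCl: 2.27 / 0.563 = 4.032 ppm.
FC to add: 4.032 − 0.2 = 3.832 mg/L as Cl₂.
Cl₂ equivalent: 3.832 mg/L × 1,060,000 L = 4062 g.
Product at 58.8% available Cl: 4062 / 0.588 = 6908 g.

6.91 kg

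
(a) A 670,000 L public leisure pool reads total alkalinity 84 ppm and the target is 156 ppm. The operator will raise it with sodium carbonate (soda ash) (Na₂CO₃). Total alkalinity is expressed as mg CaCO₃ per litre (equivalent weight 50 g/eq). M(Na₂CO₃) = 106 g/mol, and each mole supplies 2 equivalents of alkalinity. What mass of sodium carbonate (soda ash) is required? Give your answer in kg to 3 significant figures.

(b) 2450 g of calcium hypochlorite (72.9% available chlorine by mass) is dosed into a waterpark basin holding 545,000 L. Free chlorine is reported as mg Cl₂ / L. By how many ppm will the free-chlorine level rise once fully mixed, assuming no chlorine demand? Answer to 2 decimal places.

(a) Alkalinity to add: (156 − 84) = 72 mg/L as CaCO₃ × 670,000 L = 48,240 g as CaCO₃.
(a) Equivalents: 48,240 g ÷ 50 g/eq = 964.8 eq.
(a) Each mole of Na₂CO₃ supplies 2 eq, so 964.8 / 2 = 482.4 mol.
(a) Mass: 482.4 mol × 106 g/mol = 51,130 g.

(b) Available chlorine delivered: 2450 g × 0.729 = 1786 g as Cl₂.
(b) Concentration rise: 1786 g / 545,000 L = 3.277 mg/L = 3.28 ppm.

(a) 51.1 kg; (b) 3.28 ppm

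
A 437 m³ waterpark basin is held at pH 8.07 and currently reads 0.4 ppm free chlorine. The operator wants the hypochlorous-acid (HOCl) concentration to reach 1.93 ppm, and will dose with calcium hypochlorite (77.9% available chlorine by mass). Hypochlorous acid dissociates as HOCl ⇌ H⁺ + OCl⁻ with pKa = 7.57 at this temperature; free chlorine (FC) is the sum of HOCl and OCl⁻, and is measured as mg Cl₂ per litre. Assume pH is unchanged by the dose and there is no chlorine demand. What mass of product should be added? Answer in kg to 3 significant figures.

4.28 kg

Volume: 437 m³ = 437,000 L.
[OCl⁻]/[HOCl] = 10^(pH − pKa) = 10^(8.07 − 7.57) = 3.162; fraction as HOCl = 1/(1 + 3.162) = 0.2403.
Free chlorine required for 1.93 ppm HOCl: 1.93 / 0.2403 = 8.033 ppm.
FC to add: 8.033 − 0.4 = 7.633 mg/L as Cl₂.
Cl₂ equivalent: 7.633 mg/L × 437,000 L = 3336 g.
Product at 77.9% available Cl: 3336 / 0.779 = 4282 g.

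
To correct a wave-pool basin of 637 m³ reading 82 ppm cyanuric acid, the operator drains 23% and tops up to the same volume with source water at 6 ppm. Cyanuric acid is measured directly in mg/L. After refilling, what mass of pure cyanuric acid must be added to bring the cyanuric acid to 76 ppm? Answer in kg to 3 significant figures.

7.31 kg

Volume: 637 m³ = 637,000 L.
After draining 23% and refilling: 82 × 0.77 + 6 × 0.23 = 64.52 ppm.
Deficit to target: 76 − 64.52 = 11.48 mg/L.
Mass: 11.48 mg/L × 637,000 L = 7313 g cyanuric acid.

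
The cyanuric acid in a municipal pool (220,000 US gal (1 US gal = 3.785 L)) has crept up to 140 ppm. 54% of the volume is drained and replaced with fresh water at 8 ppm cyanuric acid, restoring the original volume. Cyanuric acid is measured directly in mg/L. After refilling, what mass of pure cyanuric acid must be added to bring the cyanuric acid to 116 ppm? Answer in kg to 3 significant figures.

39.4 kg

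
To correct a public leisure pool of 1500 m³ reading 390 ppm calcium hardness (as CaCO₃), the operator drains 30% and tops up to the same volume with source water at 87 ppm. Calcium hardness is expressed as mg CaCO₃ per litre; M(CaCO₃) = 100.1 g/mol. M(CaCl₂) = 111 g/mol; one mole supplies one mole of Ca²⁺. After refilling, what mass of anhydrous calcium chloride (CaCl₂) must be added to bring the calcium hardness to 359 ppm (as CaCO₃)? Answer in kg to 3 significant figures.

Volume: 1500 m³ = 1,500,000 L.
After draining 30% and refilling: 390 × 0.70 + 87 × 0.30 = 299.1 ppm.
Deficit to target: 359 − 299.1 = 59.9 mg/L.
As CaCO₃: 59.9 mg/L × 1,500,000 L = 89,850 g; ÷ 100.1 = 897.6 mol Ca²⁺.
Mass: 897.6 × 111 = 99,630 g.

99.6 kg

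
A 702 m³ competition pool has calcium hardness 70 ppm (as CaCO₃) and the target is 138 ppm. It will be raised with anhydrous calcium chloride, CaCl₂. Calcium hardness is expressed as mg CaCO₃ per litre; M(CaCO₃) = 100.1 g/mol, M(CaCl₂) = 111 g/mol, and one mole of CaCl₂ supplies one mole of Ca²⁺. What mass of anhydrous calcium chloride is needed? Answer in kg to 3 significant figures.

Volume: 702 m³ = 702,000 L.
Hardness to add: (138 − 70) = 68 mg/L as CaCO₃ × 702,000 L = 47,740 g as CaCO₃.
Moles of Ca²⁺ (1 mol Ca²⁺ ≡ 1 mol CaCO₃): 47,740 / 100.1 g/mol = 476.9 mol.
Mass of CaCl₂: 476.9 × 111 = 52,930 g.

52.9 kg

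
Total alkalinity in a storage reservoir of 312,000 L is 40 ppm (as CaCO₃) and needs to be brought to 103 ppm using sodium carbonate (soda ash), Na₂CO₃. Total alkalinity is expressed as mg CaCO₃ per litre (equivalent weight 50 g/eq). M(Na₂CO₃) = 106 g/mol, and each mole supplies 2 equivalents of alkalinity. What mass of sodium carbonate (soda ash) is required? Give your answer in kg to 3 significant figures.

20.8 kg

Alkalinity to add: (103 − 40) = 63 mg/L as CaCO₃ × 312,000 L = 19,660 g as CaCO₃.
Equivalents: 19,660 g ÷ 50 g/eq = 393.1 eq.
Each mole of Na₂CO₃ supplies 2 eq, so 393.1 / 2 = 196.6 mol.
Mass: 196.6 mol × 106 g/mol = 20,840 g.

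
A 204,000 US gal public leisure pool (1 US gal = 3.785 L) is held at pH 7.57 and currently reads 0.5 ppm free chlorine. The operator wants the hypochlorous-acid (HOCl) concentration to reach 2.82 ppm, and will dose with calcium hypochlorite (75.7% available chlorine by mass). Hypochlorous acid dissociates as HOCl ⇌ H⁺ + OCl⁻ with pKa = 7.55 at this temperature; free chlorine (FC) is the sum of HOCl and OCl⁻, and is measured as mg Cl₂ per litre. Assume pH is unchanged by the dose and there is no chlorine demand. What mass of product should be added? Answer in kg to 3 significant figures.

Volume: 204,000 US gal × 3.785 L/gal = 772,140 L.
[OCl⁻]/[HOCl] = 10^(pH − pKa) = 10^(7.57 − 7.55) = 1.047; fraction as HOCl = 1/(1 + 1.047) = 0.4885.
Free chlorine required for 2.82 ppm HOCl: 2.82 / 0.4885 = 5.773 ppm.
FC to add: 5.773 − 0.5 = 5.273 mg/L as Cl₂.
Cl₂ equivalent: 5.273 mg/L × 772,140 L = 4071 g.
Product at 75.7% available Cl: 4071 / 0.757 = 5378 g.

5.38 kg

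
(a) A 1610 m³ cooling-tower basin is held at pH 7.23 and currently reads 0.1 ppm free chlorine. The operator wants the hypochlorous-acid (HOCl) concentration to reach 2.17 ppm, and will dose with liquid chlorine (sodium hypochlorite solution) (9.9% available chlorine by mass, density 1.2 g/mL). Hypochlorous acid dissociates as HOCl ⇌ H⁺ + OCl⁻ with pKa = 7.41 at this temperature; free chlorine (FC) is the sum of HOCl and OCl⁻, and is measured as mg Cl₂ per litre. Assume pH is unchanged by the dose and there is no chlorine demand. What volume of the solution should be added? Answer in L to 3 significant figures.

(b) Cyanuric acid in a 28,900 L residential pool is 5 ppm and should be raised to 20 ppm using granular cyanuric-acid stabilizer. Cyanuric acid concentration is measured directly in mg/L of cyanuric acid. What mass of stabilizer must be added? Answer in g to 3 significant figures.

(a) Volume: 1610 m³ = 1,610,000 L.
(a) [OCl⁻]/[HOCl] = 10^(pH − pKa) = 10^(7.23 − 7.41) = 0.6607; fraction as HOCl = 1/(1 + 0.6607) = 0.6022.
(a) Free chlorine required for 2.17 ppm HOCl: 2.17 / 0.6022 = 3.604 ppm.
(a) FC to add: 3.604 − 0.1 = 3.504 mg/L as Cl₂.
(a) Cl₂ equivalent: 3.504 mg/L × 1,610,000 L = 5641 g.
(a) Product at 9.9% available Cl: 5641 / 0.099 = 56,980 g.
(a) Volume: 56,980 g ÷ 1.2 g/mL = 47,480 mL.

(b) CYA to add: (20 − 5) = 15 mg/L × 28,900 L = 433.5 g cyanuric acid.

(a) 47.5 L; (b) 434 g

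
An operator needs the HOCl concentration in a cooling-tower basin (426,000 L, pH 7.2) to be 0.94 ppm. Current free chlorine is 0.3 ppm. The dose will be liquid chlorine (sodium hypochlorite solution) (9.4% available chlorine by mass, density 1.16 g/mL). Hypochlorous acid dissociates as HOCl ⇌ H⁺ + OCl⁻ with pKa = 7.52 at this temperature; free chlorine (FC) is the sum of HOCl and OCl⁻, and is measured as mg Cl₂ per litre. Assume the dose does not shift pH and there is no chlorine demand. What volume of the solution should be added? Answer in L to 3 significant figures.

[OCl⁻]/[HOCl] = 10^(pH − pKa) = 10^(7.2 − 7.52) = 0.4786; fraction as HOCl = 1/(1 + 0.4786) = 0.6763.
Free chlorine required for 0.94 ppm HOCl: 0.94 / 0.6763 = 1.39 ppm.
FC to add: 1.39 − 0.3 = 1.09 mg/L as Cl₂.
Cl₂ equivalent: 1.09 mg/L × 426,000 L = 464.3 g.
Product at 9.4% available Cl: 464.3 / 0.094 = 4939 g.
Volume: 4939 g ÷ 1.16 g/mL = 4258 mL.

4.26 L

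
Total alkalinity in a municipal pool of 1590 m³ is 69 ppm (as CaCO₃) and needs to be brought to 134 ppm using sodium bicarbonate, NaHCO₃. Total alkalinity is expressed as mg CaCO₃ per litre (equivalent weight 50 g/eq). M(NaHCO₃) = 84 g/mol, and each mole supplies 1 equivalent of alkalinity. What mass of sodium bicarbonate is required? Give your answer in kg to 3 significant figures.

Volume: 1590 m³ = 1,590,000 L.
Alkalinity to add: (134 − 69) = 65 mg/L as CaCO₃ × 1,590,000 L = 103,400 g as CaCO₃.
Equivalents: 103,400 g ÷ 50 g/eq = 2067 eq.
NaHCO₃ supplies 1 eq per mole → 2067 mol.
Mass: 2067 mol × 84 g/mol = 173,600 g.

174 kg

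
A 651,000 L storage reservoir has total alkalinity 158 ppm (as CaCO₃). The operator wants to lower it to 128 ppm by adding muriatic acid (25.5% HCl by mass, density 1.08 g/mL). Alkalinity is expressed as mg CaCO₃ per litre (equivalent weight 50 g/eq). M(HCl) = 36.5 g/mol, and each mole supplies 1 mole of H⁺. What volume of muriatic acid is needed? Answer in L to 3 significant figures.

51.8 L

Alkalinity to neutralize: (158 − 128) = 30 mg/L as CaCO₃ × 651,000 L = 19,530 g as CaCO₃.
Equivalents of H⁺ required: 19,530 ÷ 50 g/eq = 390.6 eq = 390.6 mol HCl.
Mass of HCl: 390.6 × 36.5 = 14,260 g.
Mass of 25.5% solution: 14,260 / 0.255 = 55,910 g.
Volume: 55,910 g ÷ 1.08 g/mL = 51,770 mL.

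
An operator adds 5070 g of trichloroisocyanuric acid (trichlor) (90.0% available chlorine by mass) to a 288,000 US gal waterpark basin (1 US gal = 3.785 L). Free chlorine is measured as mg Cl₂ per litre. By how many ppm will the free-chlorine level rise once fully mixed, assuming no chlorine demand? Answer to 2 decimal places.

4.19 ppm

Volume: 288,000 US gal × 3.785 L/gal = 1,090,080 L.
Available chlorine delivered: 5070 g × 0.9 = 4563 g as Cl₂.
Concentration rise: 4563 g / 1,090,080 L = 4.186 mg/L = 4.19 ppm.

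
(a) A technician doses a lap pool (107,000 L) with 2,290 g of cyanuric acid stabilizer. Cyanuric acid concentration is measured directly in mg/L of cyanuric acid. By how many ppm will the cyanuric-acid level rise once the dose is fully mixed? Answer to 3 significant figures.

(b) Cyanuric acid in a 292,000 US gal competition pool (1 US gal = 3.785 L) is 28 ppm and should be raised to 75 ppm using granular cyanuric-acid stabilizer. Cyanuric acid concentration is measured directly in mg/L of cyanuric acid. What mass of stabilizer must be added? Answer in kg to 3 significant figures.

(a) Rise: 2,290 g / 107,000 L × 1000 = 21.4 mg/L.

(b) Volume: 292,000 US gal × 3.785 L/gal = 1,105,220 L.
(b) CYA to add: (75 − 28) = 47 mg/L × 1,105,220 L = 51,950 g cyanuric acid.

(a) 21.4 ppm; (b) 51.9 kg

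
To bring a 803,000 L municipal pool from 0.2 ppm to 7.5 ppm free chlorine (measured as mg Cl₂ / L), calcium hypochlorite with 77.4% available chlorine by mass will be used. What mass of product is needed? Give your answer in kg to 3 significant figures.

Chlorine deficit: 7.5 − 0.2 = 7.3 ppm = 7.3 mg/L as Cl₂.
Cl₂ equivalent needed: 7.3 mg/L × 803,000 L = 5,862,000 mg = 5862 g.
Product at 77.4% available chlorine: 5862 / 0.774 = 7574 g.

7.57 kg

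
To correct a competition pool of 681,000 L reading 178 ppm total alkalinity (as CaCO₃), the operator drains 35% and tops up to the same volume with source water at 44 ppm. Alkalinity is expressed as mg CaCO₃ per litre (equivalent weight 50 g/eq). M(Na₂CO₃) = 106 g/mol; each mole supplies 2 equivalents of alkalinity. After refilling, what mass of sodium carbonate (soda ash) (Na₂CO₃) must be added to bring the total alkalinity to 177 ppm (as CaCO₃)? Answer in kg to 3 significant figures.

33.1 kg

After draining 35% and refilling: 178 × 0.65 + 44 × 0.35 = 131.1 ppm.
Deficit to target: 177 − 131.1 = 45.9 mg/L.
As CaCO₃: 45.9 mg/L × 681,000 L = 31,260 g; ÷ 50 g/eq ÷ 2 = 312.6 mol Na₂CO₃.
Mass: 312.6 × 106 = 33,130 g.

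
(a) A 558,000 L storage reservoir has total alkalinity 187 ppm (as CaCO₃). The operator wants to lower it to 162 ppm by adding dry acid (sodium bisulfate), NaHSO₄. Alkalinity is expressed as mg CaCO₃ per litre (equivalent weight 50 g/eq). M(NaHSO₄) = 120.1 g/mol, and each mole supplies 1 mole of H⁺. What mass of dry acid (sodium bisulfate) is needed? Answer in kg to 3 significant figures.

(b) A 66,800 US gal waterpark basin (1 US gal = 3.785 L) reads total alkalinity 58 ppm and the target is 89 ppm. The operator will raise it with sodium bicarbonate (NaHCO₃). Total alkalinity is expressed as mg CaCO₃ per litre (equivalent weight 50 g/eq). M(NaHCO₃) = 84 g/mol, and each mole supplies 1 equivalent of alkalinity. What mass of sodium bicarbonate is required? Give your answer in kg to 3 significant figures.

(a) 33.5 kg; (b) 13.2 kg

(a) Alkalinity to neutralize: (187 − 162) = 25 mg/L as CaCO₃ × 558,000 L = 13,950 g as CaCO₃.
(a) Equivalents of H⁺ required: 13,950 ÷ 50 g/eq = 279 eq = 279 mol NaHSO₄.
(a) Mass of NaHSO₄: 279 × 120.1 = 33,510 g.

(b) Volume: 66,800 US gal × 3.785 L/gal = 252,838 L.
(b) Alkalinity to add: (89 − 58) = 31 mg/L as CaCO₃ × 252,838 L = 7838 g as CaCO₃.
(b) Equivalents: 7838 g ÷ 50 g/eq = 156.8 eq.
(b) NaHCO₃ supplies 1 eq per mole → 156.8 mol.
(b) Mass: 156.8 mol × 84 g/mol = 13,170 g.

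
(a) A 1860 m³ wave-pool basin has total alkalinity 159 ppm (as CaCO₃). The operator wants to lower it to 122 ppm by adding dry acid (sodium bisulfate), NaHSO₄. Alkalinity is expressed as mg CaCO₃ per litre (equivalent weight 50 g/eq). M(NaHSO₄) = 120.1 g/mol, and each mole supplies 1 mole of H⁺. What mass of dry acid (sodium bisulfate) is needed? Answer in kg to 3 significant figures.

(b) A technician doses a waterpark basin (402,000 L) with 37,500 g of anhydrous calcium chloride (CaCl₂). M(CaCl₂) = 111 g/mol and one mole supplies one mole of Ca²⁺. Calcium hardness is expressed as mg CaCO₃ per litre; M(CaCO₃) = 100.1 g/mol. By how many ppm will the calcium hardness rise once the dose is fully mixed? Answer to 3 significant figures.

(a) 165 kg; (b) 84.1 ppm

(a) Volume: 1860 m³ = 1,860,000 L.
(a) Alkalinity to neutralize: (159 − 122) = 37 mg/L as CaCO₃ × 1,860,000 L = 68,820 g as CaCO₃.
(a) Equivalents of H⁺ required: 68,820 ÷ 50 g/eq = 1376 eq = 1376 mol NaHSO₄.
(a) Mass of NaHSO₄: 1376 × 120.1 = 165,300 g.

(b) Moles of Ca²⁺: 37,500 g ÷ 111 g/mol = 337.8 mol.
(b) As CaCO₃: 337.8 mol × 100.1 g/mol = 33,820 g.
(b) Rise: 33,820 g / 402,000 L × 1000 = 84.12 mg/L.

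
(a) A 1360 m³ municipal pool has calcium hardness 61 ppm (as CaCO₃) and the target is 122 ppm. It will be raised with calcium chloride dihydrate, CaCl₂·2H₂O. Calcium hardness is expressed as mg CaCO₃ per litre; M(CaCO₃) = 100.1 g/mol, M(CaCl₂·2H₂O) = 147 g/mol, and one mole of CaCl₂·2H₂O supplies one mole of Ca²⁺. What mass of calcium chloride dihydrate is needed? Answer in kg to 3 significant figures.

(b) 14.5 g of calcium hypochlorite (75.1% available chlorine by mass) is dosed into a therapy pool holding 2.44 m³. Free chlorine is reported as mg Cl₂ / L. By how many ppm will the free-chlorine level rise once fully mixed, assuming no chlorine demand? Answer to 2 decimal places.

(a) Volume: 1360 m³ = 1,360,000 L.
(a) Hardness to add: (122 − 61) = 61 mg/L as CaCO₃ × 1,360,000 L = 82,960 g as CaCO₃.
(a) Moles of Ca²⁺ (1 mol Ca²⁺ ≡ 1 mol CaCO₃): 82,960 / 100.1 g/mol = 828.8 mol.
(a) Mass of CaCl₂·2H₂O: 828.8 × 147 = 121,800 g.

(b) Volume: 2.44 m³ = 2,440 L.
(b) Available chlorine delivered: 14.5 g × 0.751 = 10.89 g as Cl₂.
(b) Concentration rise: 10.89 g / 2,440 L = 4.463 mg/L = 4.46 ppm.

(a) 122 kg; (b) 4.46 ppm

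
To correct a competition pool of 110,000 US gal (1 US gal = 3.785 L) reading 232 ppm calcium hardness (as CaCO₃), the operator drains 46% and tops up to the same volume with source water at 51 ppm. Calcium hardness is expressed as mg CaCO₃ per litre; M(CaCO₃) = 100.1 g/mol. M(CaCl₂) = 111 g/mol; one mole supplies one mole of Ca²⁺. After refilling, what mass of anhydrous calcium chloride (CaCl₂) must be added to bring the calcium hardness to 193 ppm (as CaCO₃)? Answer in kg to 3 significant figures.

Volume: 110,000 US gal × 3.785 L/gal = 416,350 L.
After draining 46% and refilling: 232 × 0.54 + 51 × 0.46 = 148.74 ppm.
Deficit to target: 193 − 148.74 = 44.26 mg/L.
As CaCO₃: 44.26 mg/L × 416,350 L = 18,430 g; ÷ 100.1 = 184.1 mol Ca²⁺.
Mass: 184.1 × 111 = 20,430 g.

20.4 kg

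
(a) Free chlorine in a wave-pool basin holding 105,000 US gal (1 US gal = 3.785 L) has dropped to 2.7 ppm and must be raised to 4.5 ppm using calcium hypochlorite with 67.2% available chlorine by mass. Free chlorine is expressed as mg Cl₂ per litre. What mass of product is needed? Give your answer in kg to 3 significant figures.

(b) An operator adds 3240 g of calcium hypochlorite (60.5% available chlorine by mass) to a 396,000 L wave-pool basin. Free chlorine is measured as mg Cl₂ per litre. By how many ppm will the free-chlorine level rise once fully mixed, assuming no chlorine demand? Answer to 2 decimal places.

(a) 1.06 kg; (b) 4.95 ppm

(a) Volume: 105,000 US gal × 3.785 L/gal = 397,425 L.
(a) Chlorine deficit: 4.5 − 2.7 = 1.8 ppm = 1.8 mg/L as Cl₂.
(a) Cl₂ equivalent needed: 1.8 mg/L × 397,425 L = 715,400 mg = 715.4 g.
(a) Product at 67.2% available chlorine: 715.4 / 0.672 = 1065 g.

(b) Available chlorine delivered: 3240 g × 0.605 = 1960 g as Cl₂.
(b) Concentration rise: 1960 g / 396,000 L = 4.95 mg/L = 4.95 ppm.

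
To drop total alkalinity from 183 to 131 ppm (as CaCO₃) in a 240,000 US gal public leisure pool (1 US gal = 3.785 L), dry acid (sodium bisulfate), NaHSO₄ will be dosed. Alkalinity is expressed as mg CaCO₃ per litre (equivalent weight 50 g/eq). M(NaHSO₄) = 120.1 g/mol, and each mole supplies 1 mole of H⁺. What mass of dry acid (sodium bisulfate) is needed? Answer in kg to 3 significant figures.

Volume: 240,000 US gal × 3.785 L/gal = 908,400 L.
Alkalinity to neutralize: (183 − 131) = 52 mg/L as CaCO₃ × 908,400 L = 47,240 g as CaCO₃.
Equivalents of H⁺ required: 47,240 ÷ 50 g/eq = 944.7 eq = 944.7 mol NaHSO₄.
Mass of NaHSO₄: 944.7 × 120.1 = 113,500 g.

113 kg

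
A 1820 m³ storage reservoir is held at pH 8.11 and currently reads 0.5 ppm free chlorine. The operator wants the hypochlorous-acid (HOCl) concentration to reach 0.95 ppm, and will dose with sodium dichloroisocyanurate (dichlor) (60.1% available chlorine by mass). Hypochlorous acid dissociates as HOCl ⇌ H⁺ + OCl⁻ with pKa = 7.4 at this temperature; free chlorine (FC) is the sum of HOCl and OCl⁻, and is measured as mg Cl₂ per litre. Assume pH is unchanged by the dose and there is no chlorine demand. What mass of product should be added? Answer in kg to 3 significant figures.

16.1 kg

Volume: 1820 m³ = 1,820,000 L.
[OCl⁻]/[HOCl] = 10^(pH − pKa) = 10^(8.11 − 7.4) = 5.129; fraction as HOCl = 1/(1 + 5.129) = 0.1632.
Free chlorine required for 0.95 ppm HOCl: 0.95 / 0.1632 = 5.822 ppm.
FC to add: 5.822 − 0.5 = 5.322 mg/L as Cl₂.
Cl₂ equivalent: 5.322 mg/L × 1,820,000 L = 9686 g.
Product at 60.1% available Cl: 9686 / 0.601 = 16,120 g.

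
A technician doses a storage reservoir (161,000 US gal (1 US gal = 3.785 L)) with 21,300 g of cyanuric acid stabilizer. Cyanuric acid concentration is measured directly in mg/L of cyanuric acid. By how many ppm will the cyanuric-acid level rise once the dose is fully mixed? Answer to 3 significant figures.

35.0 ppm

Volume: 161,000 US gal × 3.785 L/gal = 609,385 L.
Rise: 21,300 g / 609,385 L × 1000 = 34.95 mg/L.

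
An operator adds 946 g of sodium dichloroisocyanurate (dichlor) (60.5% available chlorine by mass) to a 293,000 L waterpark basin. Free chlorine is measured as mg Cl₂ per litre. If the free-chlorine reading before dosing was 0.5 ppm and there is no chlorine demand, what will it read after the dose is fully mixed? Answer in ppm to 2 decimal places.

Available chlorine delivered: 946 g × 0.605 = 572.3 g as Cl₂.
Concentration rise: 572.3 g / 293,000 L = 1.953 mg/L = 1.95 ppm.
Final FC: 0.5 + 1.95 = 2.45 ppm.

2.45 ppm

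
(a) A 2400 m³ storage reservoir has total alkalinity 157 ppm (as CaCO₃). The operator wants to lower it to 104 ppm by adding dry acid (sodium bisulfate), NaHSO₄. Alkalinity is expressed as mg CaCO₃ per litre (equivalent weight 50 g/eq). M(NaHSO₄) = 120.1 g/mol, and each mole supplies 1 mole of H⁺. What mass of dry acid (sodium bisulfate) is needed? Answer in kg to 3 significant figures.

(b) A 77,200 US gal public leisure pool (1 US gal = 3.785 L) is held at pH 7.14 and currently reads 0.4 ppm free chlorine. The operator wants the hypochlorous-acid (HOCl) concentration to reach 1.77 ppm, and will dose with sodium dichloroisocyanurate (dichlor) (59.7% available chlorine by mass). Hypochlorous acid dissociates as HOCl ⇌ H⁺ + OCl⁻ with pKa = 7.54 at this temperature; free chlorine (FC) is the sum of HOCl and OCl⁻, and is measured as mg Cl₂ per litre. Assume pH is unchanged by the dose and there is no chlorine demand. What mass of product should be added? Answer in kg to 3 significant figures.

(a) 306 kg; (b) 1.02 kg

(a) Volume: 2400 m³ = 2,400,000 L.
(a) Alkalinity to neutralize: (157 − 104) = 53 mg/L as CaCO₃ × 2,400,000 L = 127,200 g as CaCO₃.
(a) Equivalents of H⁺ required: 127,200 ÷ 50 g/eq = 2544 eq = 2544 mol NaHSO₄.
(a) Mass of NaHSO₄: 2544 × 120.1 = 305,500 g.

(b) Volume: 77,200 US gal × 3.785 L/gal = 292,202 L.
(b) [OCl⁻]/[HOCl] = 10^(pH − pKa) = 10^(7.14 − 7.54) = 0.3981; fraction as HOCl = 1/(1 + 0.3981) = 0.7153.
(b) Free chlorine required for 1.77 ppm HOCl: 1.77 / 0.7153 = 2.475 ppm.
(b) FC to add: 2.475 − 0.4 = 2.075 mg/L as Cl₂.
(b) Cl₂ equivalent: 2.075 mg/L × 292,202 L = 606.2 g.
(b) Product at 59.7% available Cl: 606.2 / 0.597 = 1015 g.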